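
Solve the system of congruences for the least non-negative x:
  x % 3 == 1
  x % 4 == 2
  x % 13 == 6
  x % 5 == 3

The moduli are pairwise coprime; N = 3·4·13·5 = 780.
N/3 = 260; 260 ≡ 2 (mod 3); 2·2 ≡ 1, so inverse 2.
N/4 = 195; 195 ≡ 3 (mod 4); 3·3 ≡ 1, so inverse 3.
N/13 = 60; 60 ≡ 8 (mod 13); 8·5 ≡ 1, so inverse 5.
N/5 = 156; 156 ≡ 1 (mod 5), inverse 1.
x ≡ 1·260·2 + 2·195·3 + 6·60·5 + 3·156·1 = 3958.
3958 mod 780 = 58.

58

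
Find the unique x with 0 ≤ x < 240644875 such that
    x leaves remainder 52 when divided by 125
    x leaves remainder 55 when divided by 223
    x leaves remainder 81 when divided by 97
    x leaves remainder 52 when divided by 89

130095802

The moduli are pairwise coprime; N = 125·223·97·89 = 240644875.
N/125 = 1925159; 1925159 ≡ 34 (mod 125); 34·114 ≡ 1, so inverse 114.
N/223 = 1079125; 1079125 ≡ 28 (mod 223); 28·8 ≡ 1, so inverse 8.
N/97 = 2480875; 2480875 ≡ 3 (mod 97); 3·65 ≡ 1, so inverse 65.
N/89 = 2703875; 2703875 ≡ 55 (mod 89); 55·34 ≡ 1, so inverse 34.
x ≡ 52·1925159·114 + 55·1079125·8 + 81·2480875·65 + 52·2703875·34 = 29729415427.
29729415427 mod 240644875 = 130095802.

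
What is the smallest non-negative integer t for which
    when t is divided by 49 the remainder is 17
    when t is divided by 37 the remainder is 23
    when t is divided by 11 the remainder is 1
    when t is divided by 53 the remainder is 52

The moduli are pairwise coprime; N = 49·37·11·53 = 1056979.
N/49 = 21571; 21571 ≡ 11 (mod 49); 11·9 ≡ 1, so inverse 9.
N/37 = 28567; 28567 ≡ 3 (mod 37); 3·25 ≡ 1, so inverse 25.
N/11 = 96089; 96089 ≡ 4 (mod 11); 4·3 ≡ 1, so inverse 3.
N/53 = 19943; 19943 ≡ 15 (mod 53); 15·46 ≡ 1, so inverse 46.
t ≡ 17·21571·9 + 23·28567·25 + 1·96089·3 + 52·19943·46 = 67718311.
67718311 mod 1056979 = 71655.

71655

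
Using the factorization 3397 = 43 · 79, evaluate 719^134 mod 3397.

2121

Mod 43: 719 ≡ 31; by Fermat, exponent reduces to 134 mod 42 = 8; 31^8 ≡ 14 (mod 43).
Mod 79: 719 ≡ 8; by Fermat, exponent reduces to 134 mod 78 = 56; 8^56 ≡ 67 (mod 79).
Combine by CRT: x ≡ 14 (mod 43), x ≡ 67 (mod 79) ⇒ x ≡ 2121 (mod 3397).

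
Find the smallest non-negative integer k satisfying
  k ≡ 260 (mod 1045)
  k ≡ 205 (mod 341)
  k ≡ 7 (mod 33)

gcd(1045, 341) = 11 and 11 | (205 − 260), so the pair is consistent; merging gives k ≡ 13845 (mod 32395), where 32395 = lcm(1045, 341).
gcd(32395, 33) = 11 and 11 | (7 − 13845), so the pair is consistent; merging gives k ≡ 46240 (mod 97185), where 97185 = lcm(32395, 33).
The solution is unique modulo lcm(1045, 341, 33) = 97185.

46240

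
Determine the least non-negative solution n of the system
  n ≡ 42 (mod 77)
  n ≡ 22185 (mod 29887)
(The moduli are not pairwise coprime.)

111846

gcd(77, 29887) = 11 and 11 | (22185 − 42), so the pair is consistent; merging gives n ≡ 111846 (mod 209209), where 209209 = lcm(77, 29887).
The solution is unique modulo lcm(77, 29887) = 209209.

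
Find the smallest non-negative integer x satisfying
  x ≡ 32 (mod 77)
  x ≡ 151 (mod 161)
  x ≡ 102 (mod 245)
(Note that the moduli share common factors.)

20437

gcd(77, 161) = 7 and 7 | (151 − 32), so the pair is consistent; merging gives x ≡ 956 (mod 1771), where 1771 = lcm(77, 161).
gcd(1771, 245) = 7 and 7 | (102 − 956), so the pair is consistent; merging gives x ≡ 20437 (mod 61985), where 61985 = lcm(1771, 245).
The solution is unique modulo lcm(77, 161, 245) = 61985.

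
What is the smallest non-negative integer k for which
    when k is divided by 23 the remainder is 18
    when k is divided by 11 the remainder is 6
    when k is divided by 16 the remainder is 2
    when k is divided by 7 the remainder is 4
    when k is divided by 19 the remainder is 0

From k ≡ 18 (mod 23) write k = 18 + 23t. Substituting into k ≡ 6 (mod 11) gives 23t ≡ 10 (mod 11), and since 1⁻¹ ≡ 1 (mod 11), t ≡ 10. Hence k ≡ 18 + 23·10 = 248 (mod 253).
From k ≡ 248 (mod 253) write k = 248 + 253t. Substituting into k ≡ 2 (mod 16) gives 253t ≡ 10 (mod 16), and since 13⁻¹ ≡ 5 (mod 16), t ≡ 2. Hence k ≡ 248 + 253·2 = 754 (mod 4048).
From k ≡ 754 (mod 4048) write k = 754 + 4048t. Substituting into k ≡ 4 (mod 7) gives 4048t ≡ 6 (mod 7), and since 2⁻¹ ≡ 4 (mod 7), t ≡ 3. Hence k ≡ 754 + 4048·3 = 12898 (mod 28336).
From k ≡ 12898 (mod 28336) write k = 12898 + 28336t. Substituting into k ≡ 0 (mod 19) gives 28336t ≡ 3 (mod 19), and since 7⁻¹ ≡ 11 (mod 19), t ≡ 14. Hence k ≡ 12898 + 28336·14 = 409602 (mod 538384).

409602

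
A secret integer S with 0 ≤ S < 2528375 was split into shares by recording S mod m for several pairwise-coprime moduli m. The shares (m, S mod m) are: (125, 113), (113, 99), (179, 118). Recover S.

788613

Combine the congruences pairwise.
From S ≡ 113 (mod 125) write S = 113 + 125t. Substituting into S ≡ 99 (mod 113) gives 125t ≡ 99 (mod 113), and since 12⁻¹ ≡ 66 (mod 113), t ≡ 93. Hence S ≡ 113 + 125·93 = 11738 (mod 14125).
From S ≡ 11738 (mod 14125) write S = 11738 + 14125t. Substituting into S ≡ 118 (mod 179) gives 14125t ≡ 15 (mod 179), and since 163⁻¹ ≡ 123 (mod 179), t ≡ 55. Hence S ≡ 11738 + 14125·55 = 788613 (mod 2528375).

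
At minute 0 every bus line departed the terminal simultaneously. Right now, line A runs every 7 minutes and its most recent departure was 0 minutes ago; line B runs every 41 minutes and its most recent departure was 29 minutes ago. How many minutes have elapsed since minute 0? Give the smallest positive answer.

From t ≡ 0 (mod 7) write t = 0 + 7s. Substituting into t ≡ 29 (mod 41) gives 7s ≡ 29 (mod 41), and since 7⁻¹ ≡ 6 (mod 41), s ≡ 10. Hence t ≡ 0 + 7·10 = 70 (mod 287).

70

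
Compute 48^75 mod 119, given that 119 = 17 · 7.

Mod 17: 48 ≡ 14; by Fermat, exponent reduces to 75 mod 16 = 11; 14^11 ≡ 10 (mod 17).
Mod 7: 48 ≡ 6; by Fermat, exponent reduces to 75 mod 6 = 3; 6^3 ≡ 6 (mod 7).
Combine by CRT: x ≡ 10 (mod 17), x ≡ 6 (mod 7) ⇒ x ≡ 27 (mod 119).

27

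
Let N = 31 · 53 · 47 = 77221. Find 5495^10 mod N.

Mod 31: 5495 ≡ 8; 8^10 ≡ 1 (mod 31).
Mod 53: 5495 ≡ 36; 36^10 ≡ 10 (mod 53).
Mod 47: 5495 ≡ 43; 43^10 ≡ 6 (mod 47).
Combine by CRT: x ≡ 1 (mod 31), x ≡ 10 (mod 53), x ≡ 6 (mod 47) ⇒ x ≡ 8278 (mod 77221).

8278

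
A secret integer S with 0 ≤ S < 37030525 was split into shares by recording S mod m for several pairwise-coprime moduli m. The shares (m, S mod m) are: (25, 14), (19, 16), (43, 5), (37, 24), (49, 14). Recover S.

24410589

The moduli are pairwise coprime; N = 25·19·43·37·49 = 37030525.
N/25 = 1481221; 1481221 ≡ 21 (mod 25); 21·6 ≡ 1, so inverse 6.
N/19 = 1948975; 1948975 ≡ 12 (mod 19); 12·8 ≡ 1, so inverse 8.
N/43 = 861175; 861175 ≡ 14 (mod 43); 14·40 ≡ 1, so inverse 40.
N/37 = 1000825; 1000825 ≡ 12 (mod 37); 12·34 ≡ 1, so inverse 34.
N/49 = 755725; 755725 ≡ 47 (mod 49); 47·24 ≡ 1, so inverse 24.
S ≡ 14·1481221·6 + 16·1948975·8 + 5·861175·40 + 24·1000825·34 + 14·755725·24 = 1616723164.
1616723164 mod 37030525 = 24410589.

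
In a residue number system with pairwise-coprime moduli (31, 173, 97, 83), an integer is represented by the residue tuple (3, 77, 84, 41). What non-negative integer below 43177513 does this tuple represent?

2036114

The moduli are pairwise coprime; N = 31·173·97·83 = 43177513.
N/31 = 1392823; 1392823 ≡ 24 (mod 31); 24·22 ≡ 1, so inverse 22.
N/173 = 249581; 249581 ≡ 115 (mod 173); 115·170 ≡ 1, so inverse 170.
N/97 = 445129; 445129 ≡ 93 (mod 97); 93·24 ≡ 1, so inverse 24.
N/83 = 520211; 520211 ≡ 50 (mod 83); 50·5 ≡ 1, so inverse 5.
x ≡ 3·1392823·22 + 77·249581·170 + 84·445129·24 + 41·520211·5 = 4362964927.
4362964927 mod 43177513 = 2036114.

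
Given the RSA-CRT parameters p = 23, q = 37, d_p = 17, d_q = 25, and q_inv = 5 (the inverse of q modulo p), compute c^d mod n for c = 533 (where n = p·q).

m₁ = c^(d_p) mod p: c ≡ 4 (mod 23), and 4^17 mod 23 = 2.
m₂ = c^(d_q) mod q: c ≡ 15 (mod 37), and 15^25 mod 37 = 2.
h = q_inv·(m₁ − m₂) mod p = 5·(2 − 2) mod 23 = 0.
m = m₂ + h·q = 2 + 0·37 = 2.

2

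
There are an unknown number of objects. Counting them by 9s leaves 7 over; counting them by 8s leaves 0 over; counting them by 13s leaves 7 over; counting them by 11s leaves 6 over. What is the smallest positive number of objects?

Combine the congruences pairwise.
From N ≡ 7 (mod 9) write N = 7 + 9t. Substituting into N ≡ 0 (mod 8) gives 9t ≡ 1 (mod 8), and since 1⁻¹ ≡ 1 (mod 8), t ≡ 1. Hence N ≡ 7 + 9·1 = 16 (mod 72).
From N ≡ 16 (mod 72) write N = 16 + 72t. Substituting into N ≡ 7 (mod 13) gives 72t ≡ 4 (mod 13), and since 7⁻¹ ≡ 2 (mod 13), t ≡ 8. Hence N ≡ 16 + 72·8 = 592 (mod 936).
From N ≡ 592 (mod 936) write N = 592 + 936t. Substituting into N ≡ 6 (mod 11) gives 936t ≡ 8 (mod 11), and since 1⁻¹ ≡ 1 (mod 11), t ≡ 8. Hence N ≡ 592 + 936·8 = 8080 (mod 10296).

8080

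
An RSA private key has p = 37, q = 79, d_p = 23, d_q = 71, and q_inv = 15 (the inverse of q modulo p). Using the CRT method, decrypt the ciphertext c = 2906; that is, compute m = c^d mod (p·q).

m₁ = c^(d_p) mod p: c ≡ 20 (mod 37), and 20^23 mod 37 = 19.
m₂ = c^(d_q) mod q: c ≡ 62 (mod 79), and 62^71 mod 79 = 67.
h = q_inv·(m₁ − m₂) mod p = 15·(19 − 67) mod 37 = 20.
m = m₂ + h·q = 67 + 20·79 = 1647.

1647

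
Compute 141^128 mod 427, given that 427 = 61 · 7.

15

Mod 61: 141 ≡ 19; by Fermat, exponent reduces to 128 mod 60 = 8; 19^8 ≡ 15 (mod 61).
Mod 7: 141 ≡ 1; by Fermat, exponent reduces to 128 mod 6 = 2; 1^2 ≡ 1 (mod 7).
Combine by CRT: x ≡ 15 (mod 61), x ≡ 1 (mod 7) ⇒ x ≡ 15 (mod 427).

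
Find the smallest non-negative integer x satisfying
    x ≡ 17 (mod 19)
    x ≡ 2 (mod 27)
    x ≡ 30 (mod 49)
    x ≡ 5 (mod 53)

794369

From x ≡ 17 (mod 19) write x = 17 + 19t. Substituting into x ≡ 2 (mod 27) gives 19t ≡ 12 (mod 27), and since 19⁻¹ ≡ 10 (mod 27), t ≡ 12. Hence x ≡ 17 + 19·12 = 245 (mod 513).
From x ≡ 245 (mod 513) write x = 245 + 513t. Substituting into x ≡ 30 (mod 49) gives 513t ≡ 30 (mod 49), and since 23⁻¹ ≡ 32 (mod 49), t ≡ 29. Hence x ≡ 245 + 513·29 = 15122 (mod 25137).
From x ≡ 15122 (mod 25137) write x = 15122 + 25137t. Substituting into x ≡ 5 (mod 53) gives 25137t ≡ 41 (mod 53), and since 15⁻¹ ≡ 46 (mod 53), t ≡ 31. Hence x ≡ 15122 + 25137·31 = 794369 (mod 1332261).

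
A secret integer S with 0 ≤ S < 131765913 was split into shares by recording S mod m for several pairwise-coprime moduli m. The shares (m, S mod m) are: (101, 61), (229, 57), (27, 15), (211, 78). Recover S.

67735509

Combine the congruences pairwise.
From S ≡ 61 (mod 101) write S = 61 + 101t. Substituting into S ≡ 57 (mod 229) gives 101t ≡ 225 (mod 229), and since 101⁻¹ ≡ 195 (mod 229), t ≡ 136. Hence S ≡ 61 + 101·136 = 13797 (mod 23129).
From S ≡ 13797 (mod 23129) write S = 13797 + 23129t. Substituting into S ≡ 15 (mod 27) gives 23129t ≡ 15 (mod 27), and since 17⁻¹ ≡ 8 (mod 27), t ≡ 12. Hence S ≡ 13797 + 23129·12 = 291345 (mod 624483).
From S ≡ 291345 (mod 624483) write S = 291345 + 624483t. Substituting into S ≡ 78 (mod 211) gives 624483t ≡ 124 (mod 211), and since 134⁻¹ ≡ 137 (mod 211), t ≡ 108. Hence S ≡ 291345 + 624483·108 = 67735509 (mod 131765913).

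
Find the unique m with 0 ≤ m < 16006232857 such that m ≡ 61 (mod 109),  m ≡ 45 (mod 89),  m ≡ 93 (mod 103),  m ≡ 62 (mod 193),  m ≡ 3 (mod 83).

The moduli are pairwise coprime; N = 109·89·103·193·83 = 16006232857.
N/109 = 146846173; 146846173 ≡ 65 (mod 109); 65·52 ≡ 1, so inverse 52.
N/89 = 179845313; 179845313 ≡ 76 (mod 89); 76·41 ≡ 1, so inverse 41.
N/103 = 155400319; 155400319 ≡ 99 (mod 103); 99·77 ≡ 1, so inverse 77.
N/193 = 82933849; 82933849 ≡ 12 (mod 193); 12·177 ≡ 1, so inverse 177.
N/83 = 192846179; 192846179 ≡ 78 (mod 83); 78·33 ≡ 1, so inverse 33.
m ≡ 61·146846173·52 + 45·179845313·41 + 93·155400319·77 + 62·82933849·177 + 3·192846179·33 = 2839640178247.
2839640178247 mod 16006232857 = 6536962558.

6536962558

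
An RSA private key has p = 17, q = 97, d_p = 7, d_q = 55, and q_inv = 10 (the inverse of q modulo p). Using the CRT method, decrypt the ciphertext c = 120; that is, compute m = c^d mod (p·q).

m₁ = c^(d_p) mod p: c ≡ 1 (mod 17), and 1^7 mod 17 = 1.
m₂ = c^(d_q) mod q: c ≡ 23 (mod 97), and 23^55 mod 97 = 71.
h = q_inv·(m₁ − m₂) mod p = 10·(1 − 71) mod 17 = 14.
m = m₂ + h·q = 71 + 14·97 = 1429.

1429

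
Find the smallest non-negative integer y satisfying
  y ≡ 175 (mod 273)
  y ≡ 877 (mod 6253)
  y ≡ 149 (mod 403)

gcd(273, 6253) = 13 and 13 | (877 − 175), so the pair is consistent; merging gives y ≡ 38395 (mod 131313), where 131313 = lcm(273, 6253).
gcd(131313, 403) = 13 and 13 | (149 − 38395), so the pair is consistent; merging gives y ≡ 2402029 (mod 4070703), where 4070703 = lcm(131313, 403).
The solution is unique modulo lcm(273, 6253, 403) = 4070703.

2402029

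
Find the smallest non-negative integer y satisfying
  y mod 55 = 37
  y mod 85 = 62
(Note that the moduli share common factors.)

147

gcd(55, 85) = 5 and 5 | (62 − 37), so the pair is consistent; merging gives y ≡ 147 (mod 935), where 935 = lcm(55, 85).
The solution is unique modulo lcm(55, 85) = 935.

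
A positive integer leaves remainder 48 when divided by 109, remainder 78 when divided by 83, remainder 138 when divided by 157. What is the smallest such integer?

The moduli are pairwise coprime; M = 109·83·157 = 1420379.
M/109 = 13031; 13031 ≡ 60 (mod 109); 60·20 ≡ 1, so inverse 20.
M/83 = 17113; 17113 ≡ 15 (mod 83); 15·72 ≡ 1, so inverse 72.
M/157 = 9047; 9047 ≡ 98 (mod 157); 98·149 ≡ 1, so inverse 149.
N ≡ 48·13031·20 + 78·17113·72 + 138·9047·149 = 294640782.
294640782 mod 1420379 = 622329.

622329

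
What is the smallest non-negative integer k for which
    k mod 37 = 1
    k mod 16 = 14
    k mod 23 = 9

Combine the congruences pairwise.
From k ≡ 1 (mod 37) write k = 1 + 37t. Substituting into k ≡ 14 (mod 16) gives 37t ≡ 13 (mod 16), and since 5⁻¹ ≡ 13 (mod 16), t ≡ 9. Hence k ≡ 1 + 37·9 = 334 (mod 592).
From k ≡ 334 (mod 592) write k = 334 + 592t. Substituting into k ≡ 9 (mod 23) gives 592t ≡ 20 (mod 23), and since 17⁻¹ ≡ 19 (mod 23), t ≡ 12. Hence k ≡ 334 + 592·12 = 7438 (mod 13616).

7438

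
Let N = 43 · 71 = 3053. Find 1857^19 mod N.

Mod 43: 1857 ≡ 8; 8^19 ≡ 2 (mod 43).
Mod 71: 1857 ≡ 11; 11^19 ≡ 35 (mod 71).
Combine by CRT: x ≡ 2 (mod 43), x ≡ 35 (mod 71) ⇒ x ≡ 2023 (mod 3053).

2023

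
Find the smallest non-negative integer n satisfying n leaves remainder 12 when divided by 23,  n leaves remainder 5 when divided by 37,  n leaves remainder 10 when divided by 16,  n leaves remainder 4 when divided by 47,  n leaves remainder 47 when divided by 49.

9044026

The moduli are pairwise coprime; M = 23·37·16·47·49 = 31357648.
M/23 = 1363376; 1363376 ≡ 5 (mod 23); 5·14 ≡ 1, so inverse 14.
M/37 = 847504; 847504 ≡ 19 (mod 37); 19·2 ≡ 1, so inverse 2.
M/16 = 1959853; 1959853 ≡ 13 (mod 16); 13·5 ≡ 1, so inverse 5.
M/47 = 667184; 667184 ≡ 19 (mod 47); 19·5 ≡ 1, so inverse 5.
M/49 = 639952; 639952 ≡ 12 (mod 49); 12·45 ≡ 1, so inverse 45.
n ≡ 12·1363376·14 + 5·847504·2 + 10·1959853·5 + 4·667184·5 + 47·639952·45 = 1702357018.
1702357018 mod 31357648 = 9044026.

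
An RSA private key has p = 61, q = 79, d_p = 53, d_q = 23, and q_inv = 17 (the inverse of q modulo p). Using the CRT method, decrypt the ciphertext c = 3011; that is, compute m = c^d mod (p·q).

m₁ = c^(d_p) mod p: c ≡ 22 (mod 61), and 22^53 mod 61 = 12.
m₂ = c^(d_q) mod q: c ≡ 9 (mod 79), and 9^23 mod 79 = 25.
h = q_inv·(m₁ − m₂) mod p = 17·(12 − 25) mod 61 = 23.
m = m₂ + h·q = 25 + 23·79 = 1842.

1842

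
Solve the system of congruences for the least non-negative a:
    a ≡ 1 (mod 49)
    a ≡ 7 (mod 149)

From a ≡ 1 (mod 49) write a = 1 + 49t. Substituting into a ≡ 7 (mod 149) gives 49t ≡ 6 (mod 149), and since 49⁻¹ ≡ 73 (mod 149), t ≡ 140. Hence a ≡ 1 + 49·140 = 6861 (mod 7301).

6861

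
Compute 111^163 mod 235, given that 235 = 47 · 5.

101

Mod 47: 111 ≡ 17; by Fermat, exponent reduces to 163 mod 46 = 25; 17^25 ≡ 7 (mod 47).
Mod 5: 111 ≡ 1; by Fermat, exponent reduces to 163 mod 4 = 3; 1^3 ≡ 1 (mod 5).
Combine by CRT: x ≡ 7 (mod 47), x ≡ 1 (mod 5) ⇒ x ≡ 101 (mod 235).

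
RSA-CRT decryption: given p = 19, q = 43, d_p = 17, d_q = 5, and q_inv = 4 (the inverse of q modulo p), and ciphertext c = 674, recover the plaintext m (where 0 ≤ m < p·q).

m₁ = c^(d_p) mod p: c ≡ 9 (mod 19), and 9^17 mod 19 = 17.
m₂ = c^(d_q) mod q: c ≡ 29 (mod 43), and 29^5 mod 43 = 20.
h = q_inv·(m₁ − m₂) mod p = 4·(17 − 20) mod 19 = 7.
m = m₂ + h·q = 20 + 7·43 = 321.

321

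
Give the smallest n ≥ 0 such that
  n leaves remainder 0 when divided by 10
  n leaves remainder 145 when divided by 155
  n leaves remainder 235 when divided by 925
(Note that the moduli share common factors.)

gcd(10, 155) = 5 and 5 | (145 − 0), so the pair is consistent; merging gives n ≡ 300 (mod 310), where 310 = lcm(10, 155).
gcd(310, 925) = 5 and 5 | (235 − 300), so the pair is consistent; merging gives n ≡ 45560 (mod 57350), where 57350 = lcm(310, 925).
The solution is unique modulo lcm(10, 155, 925) = 57350.

45560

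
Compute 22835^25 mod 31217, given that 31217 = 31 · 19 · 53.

31025

Mod 31: 22835 ≡ 19; 19^25 ≡ 25 (mod 31).
Mod 19: 22835 ≡ 16; by Fermat, exponent reduces to 25 mod 18 = 7; 16^7 ≡ 17 (mod 19).
Mod 53: 22835 ≡ 45; 45^25 ≡ 20 (mod 53).
Combine by CRT: x ≡ 25 (mod 31), x ≡ 17 (mod 19), x ≡ 20 (mod 53) ⇒ x ≡ 31025 (mod 31217).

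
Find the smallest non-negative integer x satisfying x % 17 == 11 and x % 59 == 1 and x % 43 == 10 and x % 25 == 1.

From x ≡ 11 (mod 17) write x = 11 + 17t. Substituting into x ≡ 1 (mod 59) gives 17t ≡ 49 (mod 59), and since 17⁻¹ ≡ 7 (mod 59), t ≡ 48. Hence x ≡ 11 + 17·48 = 827 (mod 1003).
From x ≡ 827 (mod 1003) write x = 827 + 1003t. Substituting into x ≡ 10 (mod 43) gives 1003t ≡ 0 (mod 43), and since 14⁻¹ ≡ 40 (mod 43), t ≡ 0. Hence x ≡ 827 + 1003·0 = 827 (mod 43129).
From x ≡ 827 (mod 43129) write x = 827 + 43129t. Substituting into x ≡ 1 (mod 25) gives 43129t ≡ 24 (mod 25), and since 4⁻¹ ≡ 19 (mod 25), t ≡ 6. Hence x ≡ 827 + 43129·6 = 259601 (mod 1078225).

259601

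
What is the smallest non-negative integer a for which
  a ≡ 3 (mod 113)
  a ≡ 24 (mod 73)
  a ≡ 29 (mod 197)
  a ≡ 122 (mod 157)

Combine the congruences pairwise.
From a ≡ 3 (mod 113) write a = 3 + 113t. Substituting into a ≡ 24 (mod 73) gives 113t ≡ 21 (mod 73), and since 40⁻¹ ≡ 42 (mod 73), t ≡ 6. Hence a ≡ 3 + 113·6 = 681 (mod 8249).
From a ≡ 681 (mod 8249) write a = 681 + 8249t. Substituting into a ≡ 29 (mod 197) gives 8249t ≡ 136 (mod 197), and since 172⁻¹ ≡ 63 (mod 197), t ≡ 97. Hence a ≡ 681 + 8249·97 = 800834 (mod 1625053).
From a ≡ 800834 (mod 1625053) write a = 800834 + 1625053t. Substituting into a ≡ 122 (mod 157) gives 1625053t ≡ 145 (mod 157), and since 103⁻¹ ≡ 125 (mod 157), t ≡ 70. Hence a ≡ 800834 + 1625053·70 = 114554544 (mod 255133321).

114554544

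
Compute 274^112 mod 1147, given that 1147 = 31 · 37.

Mod 31: 274 ≡ 26; by Fermat, exponent reduces to 112 mod 30 = 22; 26^22 ≡ 5 (mod 31).
Mod 37: 274 ≡ 15; by Fermat, exponent reduces to 112 mod 36 = 4; 15^4 ≡ 9 (mod 37).
Combine by CRT: x ≡ 5 (mod 31), x ≡ 9 (mod 37) ⇒ x ≡ 749 (mod 1147).

749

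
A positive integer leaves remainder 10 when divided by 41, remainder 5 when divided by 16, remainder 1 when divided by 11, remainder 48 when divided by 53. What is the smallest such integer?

353717

The moduli are pairwise coprime; N = 41·16·11·53 = 382448.
N/41 = 9328; 9328 ≡ 21 (mod 41); 21·2 ≡ 1, so inverse 2.
N/16 = 23903; 23903 ≡ 15 (mod 16); 15·15 ≡ 1, so inverse 15.
N/11 = 34768; 34768 ≡ 8 (mod 11); 8·7 ≡ 1, so inverse 7.
N/53 = 7216; 7216 ≡ 8 (mod 53); 8·20 ≡ 1, so inverse 20.
t ≡ 10·9328·2 + 5·23903·15 + 1·34768·7 + 48·7216·20 = 9150021.
9150021 mod 382448 = 353717.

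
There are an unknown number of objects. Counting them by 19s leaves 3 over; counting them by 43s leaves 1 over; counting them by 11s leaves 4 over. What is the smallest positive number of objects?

The moduli are pairwise coprime; M = 19·43·11 = 8987.
M/19 = 473; 473 ≡ 17 (mod 19); 17·9 ≡ 1, so inverse 9.
M/43 = 209; 209 ≡ 37 (mod 43); 37·7 ≡ 1, so inverse 7.
M/11 = 817; 817 ≡ 3 (mod 11); 3·4 ≡ 1, so inverse 4.
N ≡ 3·473·9 + 1·209·7 + 4·817·4 = 27306.
27306 mod 8987 = 345.

345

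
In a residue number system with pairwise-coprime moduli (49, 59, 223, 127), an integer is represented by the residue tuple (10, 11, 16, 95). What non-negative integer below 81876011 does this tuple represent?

33092993

The moduli are pairwise coprime; N = 49·59·223·127 = 81876011.
N/49 = 1670939; 1670939 ≡ 39 (mod 49); 39·44 ≡ 1, so inverse 44.
N/59 = 1387729; 1387729 ≡ 49 (mod 59); 49·53 ≡ 1, so inverse 53.
N/223 = 367157; 367157 ≡ 99 (mod 223); 99·214 ≡ 1, so inverse 214.
N/127 = 644693; 644693 ≡ 41 (mod 127); 41·31 ≡ 1, so inverse 31.
x ≡ 10·1670939·44 + 11·1387729·53 + 16·367157·214 + 95·644693·31 = 4700025620.
4700025620 mod 81876011 = 33092993.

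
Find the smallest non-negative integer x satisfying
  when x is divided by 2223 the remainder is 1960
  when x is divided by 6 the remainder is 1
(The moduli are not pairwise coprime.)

gcd(2223, 6) = 3 and 3 | (1 − 1960), so the pair is consistent; merging gives x ≡ 4183 (mod 4446), where 4446 = lcm(2223, 6).
The solution is unique modulo lcm(2223, 6) = 4446.

4183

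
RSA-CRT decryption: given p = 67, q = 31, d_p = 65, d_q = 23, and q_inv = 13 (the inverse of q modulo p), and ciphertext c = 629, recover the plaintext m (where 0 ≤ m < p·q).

183

m₁ = c^(d_p) mod p: c ≡ 26 (mod 67), and 26^65 mod 67 = 49.
m₂ = c^(d_q) mod q: c ≡ 9 (mod 31), and 9^23 mod 31 = 28.
h = q_inv·(m₁ − m₂) mod p = 13·(49 − 28) mod 67 = 5.
m = m₂ + h·q = 28 + 5·31 = 183.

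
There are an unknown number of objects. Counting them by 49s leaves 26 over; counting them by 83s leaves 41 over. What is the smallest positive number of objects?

124

Combine the congruences pairwise.
From N ≡ 26 (mod 49) write N = 26 + 49t. Substituting into N ≡ 41 (mod 83) gives 49t ≡ 15 (mod 83), and since 49⁻¹ ≡ 61 (mod 83), t ≡ 2. Hence N ≡ 26 + 49·2 = 124 (mod 4067).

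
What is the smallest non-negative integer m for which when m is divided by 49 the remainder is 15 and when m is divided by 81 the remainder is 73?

From m ≡ 15 (mod 49) write m = 15 + 49t. Substituting into m ≡ 73 (mod 81) gives 49t ≡ 58 (mod 81), and since 49⁻¹ ≡ 43 (mod 81), t ≡ 64. Hence m ≡ 15 + 49·64 = 3151 (mod 3969).

3151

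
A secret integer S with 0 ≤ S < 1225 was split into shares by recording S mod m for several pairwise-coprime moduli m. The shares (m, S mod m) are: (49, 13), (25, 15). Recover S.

1140

From S ≡ 13 (mod 49) write S = 13 + 49t. Substituting into S ≡ 15 (mod 25) gives 49t ≡ 2 (mod 25), and since 24⁻¹ ≡ 24 (mod 25), t ≡ 23. Hence S ≡ 13 + 49·23 = 1140 (mod 1225).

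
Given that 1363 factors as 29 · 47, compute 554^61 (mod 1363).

Mod 29: 554 ≡ 3; by Fermat, exponent reduces to 61 mod 28 = 5; 3^5 ≡ 11 (mod 29).
Mod 47: 554 ≡ 37; by Fermat, exponent reduces to 61 mod 46 = 15; 37^15 ≡ 7 (mod 47).
Combine by CRT: x ≡ 11 (mod 29), x ≡ 7 (mod 47) ⇒ x ≡ 1229 (mod 1363).

1229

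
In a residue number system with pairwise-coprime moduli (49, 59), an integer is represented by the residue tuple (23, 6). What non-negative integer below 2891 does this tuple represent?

From x ≡ 23 (mod 49) write x = 23 + 49t. Substituting into x ≡ 6 (mod 59) gives 49t ≡ 42 (mod 59), and since 49⁻¹ ≡ 53 (mod 59), t ≡ 43. Hence x ≡ 23 + 49·43 = 2130 (mod 2891).

2130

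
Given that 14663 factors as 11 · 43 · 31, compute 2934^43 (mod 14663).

12007

Mod 11: 2934 ≡ 8; by Fermat, exponent reduces to 43 mod 10 = 3; 8^3 ≡ 6 (mod 11).
Mod 43: 2934 ≡ 10; by Fermat, exponent reduces to 43 mod 42 = 1; 10^1 ≡ 10 (mod 43).
Mod 31: 2934 ≡ 20; by Fermat, exponent reduces to 43 mod 30 = 13; 20^13 ≡ 10 (mod 31).
Combine by CRT: x ≡ 6 (mod 11), x ≡ 10 (mod 43), x ≡ 10 (mod 31) ⇒ x ≡ 12007 (mod 14663).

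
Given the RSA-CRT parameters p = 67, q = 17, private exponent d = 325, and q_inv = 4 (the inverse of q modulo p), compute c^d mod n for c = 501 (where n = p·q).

213

d_p = d mod (p−1) = 325 mod 66 = 61; d_q = d mod (q−1) = 5.
m₁ = c^(d_p) mod p: c ≡ 32 (mod 67), and 32^61 mod 67 = 12.
m₂ = c^(d_q) mod q: c ≡ 8 (mod 17), and 8^5 mod 17 = 9.
h = q_inv·(m₁ − m₂) mod p = 4·(12 − 9) mod 67 = 12.
m = m₂ + h·q = 9 + 12·17 = 213.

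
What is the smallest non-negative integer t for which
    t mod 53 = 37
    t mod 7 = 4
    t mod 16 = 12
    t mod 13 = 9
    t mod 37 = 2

Combine the congruences pairwise.
From t ≡ 37 (mod 53) write t = 37 + 53s. Substituting into t ≡ 4 (mod 7) gives 53s ≡ 2 (mod 7), and since 4⁻¹ ≡ 2 (mod 7), s ≡ 4. Hence t ≡ 37 + 53·4 = 249 (mod 371).
From t ≡ 249 (mod 371) write t = 249 + 371s. Substituting into t ≡ 12 (mod 16) gives 371s ≡ 3 (mod 16), and since 3⁻¹ ≡ 11 (mod 16), s ≡ 1. Hence t ≡ 249 + 371·1 = 620 (mod 5936).
From t ≡ 620 (mod 5936) write t = 620 + 5936s. Substituting into t ≡ 9 (mod 13) gives 5936s ≡ 0 (mod 13), and since 8⁻¹ ≡ 5 (mod 13), s ≡ 0. Hence t ≡ 620 + 5936·0 = 620 (mod 77168).
From t ≡ 620 (mod 77168) write t = 620 + 77168s. Substituting into t ≡ 2 (mod 37) gives 77168s ≡ 11 (mod 37), and since 23⁻¹ ≡ 29 (mod 37), s ≡ 23. Hence t ≡ 620 + 77168·23 = 1775484 (mod 2855216).

1775484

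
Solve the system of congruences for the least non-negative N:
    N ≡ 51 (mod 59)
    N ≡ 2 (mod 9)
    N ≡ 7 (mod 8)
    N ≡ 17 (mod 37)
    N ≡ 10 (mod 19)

2686439

Combine the congruences pairwise.
From N ≡ 51 (mod 59) write N = 51 + 59t. Substituting into N ≡ 2 (mod 9) gives 59t ≡ 5 (mod 9), and since 5⁻¹ ≡ 2 (mod 9), t ≡ 1. Hence N ≡ 51 + 59·1 = 110 (mod 531).
From N ≡ 110 (mod 531) write N = 110 + 531t. Substituting into N ≡ 7 (mod 8) gives 531t ≡ 1 (mod 8), and since 3⁻¹ ≡ 3 (mod 8), t ≡ 3. Hence N ≡ 110 + 531·3 = 1703 (mod 4248).
From N ≡ 1703 (mod 4248) write N = 1703 + 4248t. Substituting into N ≡ 17 (mod 37) gives 4248t ≡ 16 (mod 37), and since 30⁻¹ ≡ 21 (mod 37), t ≡ 3. Hence N ≡ 1703 + 4248·3 = 14447 (mod 157176).
From N ≡ 14447 (mod 157176) write N = 14447 + 157176t. Substituting into N ≡ 10 (mod 19) gives 157176t ≡ 3 (mod 19), and since 8⁻¹ ≡ 12 (mod 19), t ≡ 17. Hence N ≡ 14447 + 157176·17 = 2686439 (mod 2986344).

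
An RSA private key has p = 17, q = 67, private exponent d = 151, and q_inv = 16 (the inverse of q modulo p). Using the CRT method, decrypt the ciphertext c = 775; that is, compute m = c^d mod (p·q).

1110

d_p = d mod (p−1) = 151 mod 16 = 7; d_q = d mod (q−1) = 19.
m₁ = c^(d_p) mod p: c ≡ 10 (mod 17), and 10^7 mod 17 = 5.
m₂ = c^(d_q) mod q: c ≡ 38 (mod 67), and 38^19 mod 67 = 38.
h = q_inv·(m₁ − m₂) mod p = 16·(5 − 38) mod 17 = 16.
m = m₂ + h·q = 38 + 16·67 = 1110.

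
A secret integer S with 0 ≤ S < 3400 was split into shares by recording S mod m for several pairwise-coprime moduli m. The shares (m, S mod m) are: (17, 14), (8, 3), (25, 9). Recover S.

1459

The moduli are pairwise coprime; N = 17·8·25 = 3400.
N/17 = 200; 200 ≡ 13 (mod 17); 13·4 ≡ 1, so inverse 4.
N/8 = 425; 425 ≡ 1 (mod 8), inverse 1.
N/25 = 136; 136 ≡ 11 (mod 25); 11·16 ≡ 1, so inverse 16.
S ≡ 14·200·4 + 3·425·1 + 9·136·16 = 32059.
32059 mod 3400 = 1459.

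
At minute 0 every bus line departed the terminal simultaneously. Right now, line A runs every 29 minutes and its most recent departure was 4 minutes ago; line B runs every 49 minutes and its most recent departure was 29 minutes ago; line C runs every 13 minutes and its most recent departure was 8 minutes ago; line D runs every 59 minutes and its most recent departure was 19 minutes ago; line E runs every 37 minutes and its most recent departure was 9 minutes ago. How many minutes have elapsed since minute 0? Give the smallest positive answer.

The moduli are pairwise coprime; N = 29·49·13·59·37 = 40326559.
N/29 = 1390571; 1390571 ≡ 21 (mod 29); 21·18 ≡ 1, so inverse 18.
N/49 = 822991; 822991 ≡ 36 (mod 49); 36·15 ≡ 1, so inverse 15.
N/13 = 3102043; 3102043 ≡ 9 (mod 13); 9·3 ≡ 1, so inverse 3.
N/59 = 683501; 683501 ≡ 45 (mod 59); 45·21 ≡ 1, so inverse 21.
N/37 = 1089907; 1089907 ≡ 35 (mod 37); 35·18 ≡ 1, so inverse 18.
t ≡ 4·1390571·18 + 29·822991·15 + 8·3102043·3 + 19·683501·21 + 9·1089907·18 = 981853062.
981853062 mod 40326559 = 14015646.

14015646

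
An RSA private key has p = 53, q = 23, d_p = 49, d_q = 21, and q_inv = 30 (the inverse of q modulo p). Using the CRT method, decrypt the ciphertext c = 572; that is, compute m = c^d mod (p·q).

521

m₁ = c^(d_p) mod p: c ≡ 42 (mod 53), and 42^49 mod 53 = 44.
m₂ = c^(d_q) mod q: c ≡ 20 (mod 23), and 20^21 mod 23 = 15.
h = q_inv·(m₁ − m₂) mod p = 30·(44 − 15) mod 53 = 22.
m = m₂ + h·q = 15 + 22·23 = 521.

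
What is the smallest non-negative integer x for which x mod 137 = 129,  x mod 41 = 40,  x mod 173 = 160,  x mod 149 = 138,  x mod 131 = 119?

1987241299

The moduli are pairwise coprime; N = 137·41·173·149·131 = 18967412579.
N/137 = 138448267; 138448267 ≡ 40 (mod 137); 40·24 ≡ 1, so inverse 24.
N/41 = 462619819; 462619819 ≡ 9 (mod 41); 9·32 ≡ 1, so inverse 32.
N/173 = 109638223; 109638223 ≡ 165 (mod 173); 165·108 ≡ 1, so inverse 108.
N/149 = 127298071; 127298071 ≡ 70 (mod 149); 70·66 ≡ 1, so inverse 66.
N/131 = 144789409; 144789409 ≡ 87 (mod 131); 87·128 ≡ 1, so inverse 128.
x ≡ 129·138448267·24 + 40·462619819·32 + 160·109638223·108 + 138·127298071·66 + 119·144789409·128 = 6280200804948.
6280200804948 mod 18967412579 = 1987241299.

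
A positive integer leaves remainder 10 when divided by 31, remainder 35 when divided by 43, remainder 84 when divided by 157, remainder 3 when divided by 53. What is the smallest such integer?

10195507

The moduli are pairwise coprime; N = 31·43·157·53 = 11091893.
N/31 = 357803; 357803 ≡ 1 (mod 31), inverse 1.
N/43 = 257951; 257951 ≡ 37 (mod 43); 37·7 ≡ 1, so inverse 7.
N/157 = 70649; 70649 ≡ 156 (mod 157); 156·156 ≡ 1, so inverse 156.
N/53 = 209281; 209281 ≡ 37 (mod 53); 37·43 ≡ 1, so inverse 43.
x ≡ 10·357803·1 + 35·257951·7 + 84·70649·156 + 3·209281·43 = 1019557770.
1019557770 mod 11091893 = 10195507.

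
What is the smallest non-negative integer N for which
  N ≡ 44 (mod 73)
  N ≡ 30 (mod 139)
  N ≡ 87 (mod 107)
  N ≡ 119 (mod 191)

58862499

The moduli are pairwise coprime; M = 73·139·107·191 = 207374239.
M/73 = 2840743; 2840743 ≡ 21 (mod 73); 21·7 ≡ 1, so inverse 7.
M/139 = 1491901; 1491901 ≡ 14 (mod 139); 14·10 ≡ 1, so inverse 10.
M/107 = 1938077; 1938077 ≡ 93 (mod 107); 93·84 ≡ 1, so inverse 84.
M/191 = 1085729; 1085729 ≡ 85 (mod 191); 85·9 ≡ 1, so inverse 9.
N ≡ 44·2840743·7 + 30·1491901·10 + 87·1938077·84 + 119·1085729·9 = 16648801619.
16648801619 mod 207374239 = 58862499.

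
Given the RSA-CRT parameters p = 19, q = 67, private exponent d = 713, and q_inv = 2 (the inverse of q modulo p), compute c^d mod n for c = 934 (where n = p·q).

d_p = d mod (p−1) = 713 mod 18 = 11; d_q = d mod (q−1) = 53.
m₁ = c^(d_p) mod p: c ≡ 3 (mod 19), and 3^11 mod 19 = 10.
m₂ = c^(d_q) mod q: c ≡ 63 (mod 67), and 63^53 mod 67 = 61.
h = q_inv·(m₁ − m₂) mod p = 2·(10 − 61) mod 19 = 12.
m = m₂ + h·q = 61 + 12·67 = 865.

865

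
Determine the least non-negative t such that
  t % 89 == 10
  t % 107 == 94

2769

Combine the congruences pairwise.
From t ≡ 10 (mod 89) write t = 10 + 89s. Substituting into t ≡ 94 (mod 107) gives 89s ≡ 84 (mod 107), and since 89⁻¹ ≡ 101 (mod 107), s ≡ 31. Hence t ≡ 10 + 89·31 = 2769 (mod 9523).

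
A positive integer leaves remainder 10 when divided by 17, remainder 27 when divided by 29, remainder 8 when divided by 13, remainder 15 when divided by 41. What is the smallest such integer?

The moduli are pairwise coprime; N = 17·29·13·41 = 262769.
N/17 = 15457; 15457 ≡ 4 (mod 17); 4·13 ≡ 1, so inverse 13.
N/29 = 9061; 9061 ≡ 13 (mod 29); 13·9 ≡ 1, so inverse 9.
N/13 = 20213; 20213 ≡ 11 (mod 13); 11·6 ≡ 1, so inverse 6.
N/41 = 6409; 6409 ≡ 13 (mod 41); 13·19 ≡ 1, so inverse 19.
x ≡ 10·15457·13 + 27·9061·9 + 8·20213·6 + 15·6409·19 = 7008022.
7008022 mod 262769 = 176028.

176028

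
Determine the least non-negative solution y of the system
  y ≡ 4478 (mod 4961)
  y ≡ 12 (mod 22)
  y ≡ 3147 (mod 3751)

14400

Combine the congruences pairwise.
gcd(4961, 22) = 11 and 11 | (12 − 4478), so the pair is consistent; merging gives y ≡ 4478 (mod 9922), where 9922 = lcm(4961, 22).
gcd(9922, 3751) = 121 and 121 | (3147 − 4478), so the pair is consistent; merging gives y ≡ 14400 (mod 307582), where 307582 = lcm(9922, 3751).
The solution is unique modulo lcm(4961, 22, 3751) = 307582.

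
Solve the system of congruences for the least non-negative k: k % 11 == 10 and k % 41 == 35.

76

From k ≡ 10 (mod 11) write k = 10 + 11t. Substituting into k ≡ 35 (mod 41) gives 11t ≡ 25 (mod 41), and since 11⁻¹ ≡ 15 (mod 41), t ≡ 6. Hence k ≡ 10 + 11·6 = 76 (mod 451).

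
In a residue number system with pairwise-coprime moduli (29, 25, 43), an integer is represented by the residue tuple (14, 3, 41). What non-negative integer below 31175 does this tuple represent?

The moduli are pairwise coprime; N = 29·25·43 = 31175.
N/29 = 1075; 1075 ≡ 2 (mod 29); 2·15 ≡ 1, so inverse 15.
N/25 = 1247; 1247 ≡ 22 (mod 25); 22·8 ≡ 1, so inverse 8.
N/43 = 725; 725 ≡ 37 (mod 43); 37·7 ≡ 1, so inverse 7.
x ≡ 14·1075·15 + 3·1247·8 + 41·725·7 = 463753.
463753 mod 31175 = 27303.

27303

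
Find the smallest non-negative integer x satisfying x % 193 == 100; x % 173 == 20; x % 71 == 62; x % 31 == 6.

From x ≡ 100 (mod 193) write x = 100 + 193t. Substituting into x ≡ 20 (mod 173) gives 193t ≡ 93 (mod 173), and since 20⁻¹ ≡ 26 (mod 173), t ≡ 169. Hence x ≡ 100 + 193·169 = 32717 (mod 33389).
From x ≡ 32717 (mod 33389) write x = 32717 + 33389t. Substituting into x ≡ 62 (mod 71) gives 33389t ≡ 5 (mod 71), and since 19⁻¹ ≡ 15 (mod 71), t ≡ 4. Hence x ≡ 32717 + 33389·4 = 166273 (mod 2370619).
From x ≡ 166273 (mod 2370619) write x = 166273 + 2370619t. Substituting into x ≡ 6 (mod 31) gives 2370619t ≡ 17 (mod 31), and since 18⁻¹ ≡ 19 (mod 31), t ≡ 13. Hence x ≡ 166273 + 2370619·13 = 30984320 (mod 73489189).

30984320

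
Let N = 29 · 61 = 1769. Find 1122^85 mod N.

1209

Mod 29: 1122 ≡ 20; by Fermat, exponent reduces to 85 mod 28 = 1; 20^1 ≡ 20 (mod 29).
Mod 61: 1122 ≡ 24; by Fermat, exponent reduces to 85 mod 60 = 25; 24^25 ≡ 50 (mod 61).
Combine by CRT: x ≡ 20 (mod 29), x ≡ 50 (mod 61) ⇒ x ≡ 1209 (mod 1769).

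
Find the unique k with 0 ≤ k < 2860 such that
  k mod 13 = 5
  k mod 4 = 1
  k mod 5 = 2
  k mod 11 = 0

The moduli are pairwise coprime; N = 13·4·5·11 = 2860.
N/13 = 220; 220 ≡ 12 (mod 13); 12·12 ≡ 1, so inverse 12.
N/4 = 715; 715 ≡ 3 (mod 4); 3·3 ≡ 1, so inverse 3.
N/5 = 572; 572 ≡ 2 (mod 5); 2·3 ≡ 1, so inverse 3.
N/11 = 260; 260 ≡ 7 (mod 11); 7·8 ≡ 1, so inverse 8.
k ≡ 5·220·12 + 1·715·3 + 2·572·3 + 0·260·8 = 18777.
18777 mod 2860 = 1617.

1617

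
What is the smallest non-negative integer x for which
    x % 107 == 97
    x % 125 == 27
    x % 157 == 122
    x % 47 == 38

39334902

Combine the congruences pairwise.
From x ≡ 97 (mod 107) write x = 97 + 107t. Substituting into x ≡ 27 (mod 125) gives 107t ≡ 55 (mod 125), and since 107⁻¹ ≡ 118 (mod 125), t ≡ 115. Hence x ≡ 97 + 107·115 = 12402 (mod 13375).
From x ≡ 12402 (mod 13375) write x = 12402 + 13375t. Substituting into x ≡ 122 (mod 157) gives 13375t ≡ 123 (mod 157), and since 30⁻¹ ≡ 89 (mod 157), t ≡ 114. Hence x ≡ 12402 + 13375·114 = 1537152 (mod 2099875).
From x ≡ 1537152 (mod 2099875) write x = 1537152 + 2099875t. Substituting into x ≡ 38 (mod 47) gives 2099875t ≡ 21 (mod 47), and since 9⁻¹ ≡ 21 (mod 47), t ≡ 18. Hence x ≡ 1537152 + 2099875·18 = 39334902 (mod 98694125).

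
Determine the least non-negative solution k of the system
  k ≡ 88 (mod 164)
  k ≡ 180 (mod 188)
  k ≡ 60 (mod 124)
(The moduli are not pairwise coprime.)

23868

gcd(164, 188) = 4 and 4 | (180 − 88), so the pair is consistent; merging gives k ≡ 744 (mod 7708), where 7708 = lcm(164, 188).
gcd(7708, 124) = 4 and 4 | (60 − 744), so the pair is consistent; merging gives k ≡ 23868 (mod 238948), where 238948 = lcm(7708, 124).
The solution is unique modulo lcm(164, 188, 124) = 238948.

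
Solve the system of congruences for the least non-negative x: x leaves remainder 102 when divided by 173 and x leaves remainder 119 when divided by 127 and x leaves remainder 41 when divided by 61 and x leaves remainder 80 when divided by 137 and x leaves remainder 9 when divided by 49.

From x ≡ 102 (mod 173) write x = 102 + 173t. Substituting into x ≡ 119 (mod 127) gives 173t ≡ 17 (mod 127), and since 46⁻¹ ≡ 58 (mod 127), t ≡ 97. Hence x ≡ 102 + 173·97 = 16883 (mod 21971).
From x ≡ 16883 (mod 21971) write x = 16883 + 21971t. Substituting into x ≡ 41 (mod 61) gives 21971t ≡ 55 (mod 61), and since 11⁻¹ ≡ 50 (mod 61), t ≡ 5. Hence x ≡ 16883 + 21971·5 = 126738 (mod 1340231).
From x ≡ 126738 (mod 1340231) write x = 126738 + 1340231t. Substituting into x ≡ 80 (mod 137) gives 1340231t ≡ 67 (mod 137), and since 97⁻¹ ≡ 113 (mod 137), t ≡ 36. Hence x ≡ 126738 + 1340231·36 = 48375054 (mod 183611647).
From x ≡ 48375054 (mod 183611647) write x = 48375054 + 183611647t. Substituting into x ≡ 9 (mod 49) gives 183611647t ≡ 9 (mod 49), and since 23⁻¹ ≡ 32 (mod 49), t ≡ 43. Hence x ≡ 48375054 + 183611647·43 = 7943675875 (mod 8996970703).

7943675875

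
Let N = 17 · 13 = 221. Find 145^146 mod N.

Mod 17: 145 ≡ 9; by Fermat, exponent reduces to 146 mod 16 = 2; 9^2 ≡ 13 (mod 17).
Mod 13: 145 ≡ 2; by Fermat, exponent reduces to 146 mod 12 = 2; 2^2 ≡ 4 (mod 13).
Combine by CRT: x ≡ 13 (mod 17), x ≡ 4 (mod 13) ⇒ x ≡ 30 (mod 221).

30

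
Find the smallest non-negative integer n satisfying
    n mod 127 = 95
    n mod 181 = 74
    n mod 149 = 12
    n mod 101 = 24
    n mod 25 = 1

From n ≡ 95 (mod 127) write n = 95 + 127t. Substituting into n ≡ 74 (mod 181) gives 127t ≡ 160 (mod 181), and since 127⁻¹ ≡ 124 (mod 181), t ≡ 111. Hence n ≡ 95 + 127·111 = 14192 (mod 22987).
From n ≡ 14192 (mod 22987) write n = 14192 + 22987t. Substituting into n ≡ 12 (mod 149) gives 22987t ≡ 124 (mod 149), and since 41⁻¹ ≡ 40 (mod 149), t ≡ 43. Hence n ≡ 14192 + 22987·43 = 1002633 (mod 3425063).
From n ≡ 1002633 (mod 3425063) write n = 1002633 + 3425063t. Substituting into n ≡ 24 (mod 101) gives 3425063t ≡ 18 (mod 101), and since 52⁻¹ ≡ 68 (mod 101), t ≡ 12. Hence n ≡ 1002633 + 3425063·12 = 42103389 (mod 345931363).
From n ≡ 42103389 (mod 345931363) write n = 42103389 + 345931363t. Substituting into n ≡ 1 (mod 25) gives 345931363t ≡ 12 (mod 25), and since 13⁻¹ ≡ 2 (mod 25), t ≡ 24. Hence n ≡ 42103389 + 345931363·24 = 8344456101 (mod 8648284075).

8344456101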